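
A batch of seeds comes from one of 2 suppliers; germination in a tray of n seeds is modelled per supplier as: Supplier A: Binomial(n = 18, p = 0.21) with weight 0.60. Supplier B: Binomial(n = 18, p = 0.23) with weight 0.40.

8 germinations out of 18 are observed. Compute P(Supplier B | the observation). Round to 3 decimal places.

0.516

Apply Bayes' rule: the posterior for each component is proportional to its prior times its likelihood at x.
Binomial probabilities:
  f_A = C(18,8)·0.21^8·0.79^10 = 43758·3.78229e-06·0.0946828 = 0.0156705
  f_B = C(18,8)·0.23^8·0.77^10 = 43758·7.8311e-06·0.0732668 = 0.0251066
Unnormalised posteriors:
  w_A·f_A = 0.60 × 0.0156705 = 0.0094023
  w_B·f_B = 0.40 × 0.0251066 = 0.0100426
Marginal: 0.0094023 + 0.0100426 = 0.0194449
So the posterior for Supplier B is 0.0100426 / 0.0194449 ≈ 0.516.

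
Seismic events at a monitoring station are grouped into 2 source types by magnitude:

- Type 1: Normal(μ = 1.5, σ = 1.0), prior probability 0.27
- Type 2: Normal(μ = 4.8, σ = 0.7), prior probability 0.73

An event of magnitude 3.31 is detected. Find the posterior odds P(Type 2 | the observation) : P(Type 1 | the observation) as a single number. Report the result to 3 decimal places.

Only the two components matter; the odds are (π_i f_i(x)) / (π_j f_j(x)).
Component likelihoods at x = 3.31:
  L_1 = (1/(1.0·√(2π)))·exp(−(3.31−1.5)²/(2·1.0²)) = 0.398942·exp(-1.63805) = 0.0775379
  L_2 = (1/(0.7·√(2π)))·exp(−(3.31−4.8)²/(2·0.7²)) = 0.569918·exp(-2.26541) = 0.0591504
0.0431798 / 0.0209352 ≈ 2.063

2.063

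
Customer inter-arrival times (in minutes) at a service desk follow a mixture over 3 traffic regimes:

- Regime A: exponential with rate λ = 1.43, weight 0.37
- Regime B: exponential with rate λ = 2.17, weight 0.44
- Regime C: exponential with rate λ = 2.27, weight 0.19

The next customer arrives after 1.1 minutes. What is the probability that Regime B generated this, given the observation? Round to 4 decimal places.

The responsibility of component k is P(Z=k) f_k(x) divided by Σ_j P(Z=j) f_j(x).
Evaluate each component's likelihood at the observed value:
  p_A = 1.43·e^(−1.43·1.1) = 1.43·e^(−1.5730) = 0.296613
  p_B = 2.17·e^(−2.17·1.1) = 2.17·e^(−2.3870) = 0.199434
  p_C = 2.27·e^(−2.27·1.1) = 2.27·e^(−2.4970) = 0.186893
Weight by the priors:
  P(Z=A)·p_A = 0.37 × 0.296613 = 0.109747
  P(Z=B)·p_B = 0.44 × 0.199434 = 0.0877509
  P(Z=C)·p_C = 0.19 × 0.186893 = 0.0355096
Normaliser: 0.109747 + 0.0877509 + 0.0355096 = 0.233007
P(Regime B | the observation) = 0.0877509 / 0.233007 ≈ 0.3766

0.3766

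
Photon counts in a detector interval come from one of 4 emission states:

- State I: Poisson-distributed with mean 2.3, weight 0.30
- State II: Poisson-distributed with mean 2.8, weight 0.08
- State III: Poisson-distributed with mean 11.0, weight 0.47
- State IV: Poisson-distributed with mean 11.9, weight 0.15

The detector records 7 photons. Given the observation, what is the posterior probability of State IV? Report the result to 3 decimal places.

0.169

Posterior ∝ prior × likelihood, so P(k | x) ∝ P(Z=k) f_k(x); normalise over all components.
Component likelihoods at x = 7 photons:
  p_I = e^(−2.3)·2.3^7/7! = 0.00677309
  p_II = e^(−2.8)·2.8^7/7! = 0.0162799
  p_III = e^(−11.0)·11.0^7/7! = 0.0645772
  p_IV = e^(−11.9)·11.9^7/7! = 0.0455296
Weight by the priors:
  P(Z=I)·p_I = 0.30 × 0.00677309 = 0.00203193
  P(Z=II)·p_II = 0.08 × 0.0162799 = 0.00130239
  P(Z=III)·p_III = 0.47 × 0.0645772 = 0.0303513
  P(Z=IV)·p_IV = 0.15 × 0.0455296 = 0.00682944
Evidence: 0.00203193 + 0.00130239 + 0.0303513 + 0.00682944 = 0.040515
P(State IV | x) = 0.00682944 / 0.040515 ≈ 0.169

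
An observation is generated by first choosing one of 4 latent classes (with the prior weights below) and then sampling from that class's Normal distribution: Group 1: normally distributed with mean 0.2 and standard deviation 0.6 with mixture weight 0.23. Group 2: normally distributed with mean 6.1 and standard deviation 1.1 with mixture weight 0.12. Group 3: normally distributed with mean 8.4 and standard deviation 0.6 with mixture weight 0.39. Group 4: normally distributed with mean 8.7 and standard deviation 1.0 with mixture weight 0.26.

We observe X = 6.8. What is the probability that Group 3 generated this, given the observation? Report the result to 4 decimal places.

Apply Bayes' rule: the posterior for each component is proportional to its prior times its likelihood at x.
Evaluate each component's likelihood at the observed value:
  f_1 = 3.53137e-27
  f_2 = 0.296198
  f_3 = 0.0189933
  f_4 = 0.0656158
Weight by the priors:
  w_1·f_1 = 0.23 × 3.53137e-27 = 8.12214e-28
  w_2·f_2 = 0.12 × 0.296198 = 0.0355437
  w_3·f_3 = 0.39 × 0.0189933 = 0.00740739
  w_4·f_4 = 0.26 × 0.0656158 = 0.0170601
Evidence: 8.12214e-28 + 0.0355437 + 0.00740739 + 0.0170601 = 0.0600112
Responsibility of Group 3: 0.00740739 / 0.0600112 ≈ 0.1234

0.1234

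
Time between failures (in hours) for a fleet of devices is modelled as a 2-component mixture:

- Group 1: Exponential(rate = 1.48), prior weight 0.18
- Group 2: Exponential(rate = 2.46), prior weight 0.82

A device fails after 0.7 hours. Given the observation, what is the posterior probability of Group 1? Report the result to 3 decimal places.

Posterior ∝ prior × likelihood, so P(k | x) ∝ π_k f_k(x); normalise over all components.
Exponential densities:
  p_1 = 1.48·e^(−1.48·0.7) = 1.48·e^(−1.0360) = 0.52521
  p_2 = 2.46·e^(−2.46·0.7) = 2.46·e^(−1.7220) = 0.439623
Unnormalised posteriors:
  π_1·p_1 = 0.18 × 0.52521 = 0.0945377
  π_2·p_2 = 0.82 × 0.439623 = 0.360491
Denominator: 0.0945377 + 0.360491 = 0.455028
Responsibility of Group 1: 0.0945377 / 0.455028 ≈ 0.208

0.208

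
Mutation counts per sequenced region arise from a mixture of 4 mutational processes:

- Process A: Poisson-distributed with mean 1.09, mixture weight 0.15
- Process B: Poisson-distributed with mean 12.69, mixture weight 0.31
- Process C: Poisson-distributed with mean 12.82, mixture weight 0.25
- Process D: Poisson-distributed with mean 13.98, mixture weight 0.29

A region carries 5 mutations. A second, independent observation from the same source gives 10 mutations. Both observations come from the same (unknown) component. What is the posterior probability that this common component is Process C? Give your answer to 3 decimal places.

0.357

By Bayes' theorem, P(k | x) = π_k f_k(x) / Σ_j π_j f_j(x).
Since both observations come from the same component, the likelihood for component k is f_k(x₁)·f_k(x₂).
  f_A = [0.00431092] × [2.19342e-07] = 9.45565e-10
  f_B = [0.00845142] × [0.0919721] = 0.000777295
  f_C = [0.00780915] × [0.0894256] = 0.000698338
  f_D = [0.00377501] × [0.066661] = 0.000251646
Unnormalised posteriors:
  π_A·f_A = 0.15 × 9.45565e-10 = 1.41835e-10
  π_B·f_B = 0.31 × 0.000777295 = 0.000240962
  π_C·f_C = 0.25 × 0.000698338 = 0.000174584
  π_D·f_D = 0.29 × 0.000251646 = 7.29773e-05
Normaliser: 1.41835e-10 + 0.000240962 + 0.000174584 + 7.29773e-05 = 0.000488523
Responsibility of Process C: 0.000174584 / 0.000488523 ≈ 0.357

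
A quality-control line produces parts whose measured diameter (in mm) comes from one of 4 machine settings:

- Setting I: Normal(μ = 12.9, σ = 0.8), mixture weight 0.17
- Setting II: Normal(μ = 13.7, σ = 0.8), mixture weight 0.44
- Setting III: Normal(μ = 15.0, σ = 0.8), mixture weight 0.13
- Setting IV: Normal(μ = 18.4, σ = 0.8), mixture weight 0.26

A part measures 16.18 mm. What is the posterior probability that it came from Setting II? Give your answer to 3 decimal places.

0.068

By Bayes' theorem, P(k | x) = w_k f_k(x) / Σ_j w_j f_j(x).
Component likelihoods at x = 16.18 mm:
  p_I = (1/(0.8·√(2π)))·exp(−(16.18−12.9)²/(2·0.8²)) = 0.498678·exp(-8.40500) = 0.000111577
  p_II = (1/(0.8·√(2π)))·exp(−(16.18−13.7)²/(2·0.8²)) = 0.498678·exp(-4.80500) = 0.00408352
  p_III = (1/(0.8·√(2π)))·exp(−(16.18−15.0)²/(2·0.8²)) = 0.498678·exp(-1.08781) = 0.168031
  p_IV = (1/(0.8·√(2π)))·exp(−(16.18−18.4)²/(2·0.8²)) = 0.498678·exp(-3.85031) = 0.0106084
Unnormalised posteriors:
  w_I·p_I = 0.17 × 0.000111577 = 1.89681e-05
  w_II·p_II = 0.44 × 0.00408352 = 0.00179675
  w_III·p_III = 0.13 × 0.168031 = 0.021844
  w_IV·p_IV = 0.26 × 0.0106084 = 0.00275819
Denominator: 1.89681e-05 + 0.00179675 + 0.021844 + 0.00275819 = 0.0264179
Responsibility of Setting II: 0.00179675 / 0.0264179 ≈ 0.068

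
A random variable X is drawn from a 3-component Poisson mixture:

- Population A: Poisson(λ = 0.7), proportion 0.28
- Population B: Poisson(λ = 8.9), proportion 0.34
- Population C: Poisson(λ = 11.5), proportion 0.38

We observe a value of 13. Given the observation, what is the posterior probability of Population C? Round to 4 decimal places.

Apply Bayes' rule: the posterior for each component is proportional to its prior times its likelihood at x.
Evaluate each component's likelihood at the observed value:
  p_A = 7.72659e-13
  p_B = 0.048147
  p_C = 0.100093
Unnormalised posteriors:
  π_A·p_A = 0.28 × 7.72659e-13 = 2.16345e-13
  π_B·p_B = 0.34 × 0.048147 = 0.01637
  π_C·p_C = 0.38 × 0.100093 = 0.0380355
Sum: 2.16345e-13 + 0.01637 + 0.0380355 = 0.0544054
P(Population C | 13) = 0.0380355 / 0.0544054 ≈ 0.6991

0.6991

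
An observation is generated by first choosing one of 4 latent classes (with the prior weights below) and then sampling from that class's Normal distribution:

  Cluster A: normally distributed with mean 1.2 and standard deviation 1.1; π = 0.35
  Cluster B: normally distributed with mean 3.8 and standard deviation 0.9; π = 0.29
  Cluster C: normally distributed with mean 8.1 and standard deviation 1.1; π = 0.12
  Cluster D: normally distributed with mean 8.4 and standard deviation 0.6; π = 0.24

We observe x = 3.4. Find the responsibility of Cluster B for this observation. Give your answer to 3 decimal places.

Apply Bayes' rule: the posterior for each component is proportional to its prior times its likelihood at x.
Evaluate each component's likelihood at the observed value:
  p_A = 0.0490827
  p_B = 0.401582
  p_C = 3.93762e-05
  p_D = 5.53464e-16
Unnormalised posteriors:
  w_A·p_A = 0.35 × 0.0490827 = 0.0171789
  w_B·p_B = 0.29 × 0.401582 = 0.116459
  w_C·p_C = 0.12 × 3.93762e-05 = 4.72515e-06
  w_D·p_D = 0.24 × 5.53464e-16 = 1.32831e-16
Denominator: 0.0171789 + 0.116459 + 4.72515e-06 + 1.32831e-16 = 0.133642
P(Cluster B | 3.4) ≈ 0.871

0.871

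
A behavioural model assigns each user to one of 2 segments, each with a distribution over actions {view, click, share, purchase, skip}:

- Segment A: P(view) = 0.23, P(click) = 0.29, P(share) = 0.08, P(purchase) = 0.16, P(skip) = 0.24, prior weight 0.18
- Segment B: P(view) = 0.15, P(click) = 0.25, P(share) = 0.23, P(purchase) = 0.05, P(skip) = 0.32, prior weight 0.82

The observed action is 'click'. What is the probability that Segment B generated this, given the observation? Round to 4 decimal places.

Apply Bayes' rule: the posterior for each component is proportional to its prior times its likelihood at x.
Categorical probabilities:
  p_A = P(click | comp) = 0.29
  p_B = P(click | comp) = 0.25
Multiply by the mixture weights:
  π_A·p_A = 0.18 × 0.29 = 0.0522
  π_B·p_B = 0.82 × 0.25 = 0.205
Evidence: 0.0522 + 0.205 = 0.2572
Responsibility of Segment B: 0.205 / 0.2572 ≈ 0.7970

0.7970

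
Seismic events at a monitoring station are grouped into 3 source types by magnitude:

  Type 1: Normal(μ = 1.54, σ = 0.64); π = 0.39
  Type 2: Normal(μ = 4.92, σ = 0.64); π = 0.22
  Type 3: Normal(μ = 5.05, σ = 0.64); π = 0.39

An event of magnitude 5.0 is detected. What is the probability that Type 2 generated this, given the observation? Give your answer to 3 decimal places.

Apply Bayes' rule: the posterior for each component is proportional to its prior times its likelihood at x.
Component likelihoods at x = 5.0:
  p_1 = (1/(0.64·√(2π)))·exp(−(5.0−1.54)²/(2·0.64²)) = 0.623347·exp(-14.61377) = 2.80576e-07
  p_2 = (1/(0.64·√(2π)))·exp(−(5.0−4.92)²/(2·0.64²)) = 0.623347·exp(-0.00781) = 0.618496
  p_3 = (1/(0.64·√(2π)))·exp(−(5.0−5.05)²/(2·0.64²)) = 0.623347·exp(-0.00305) = 0.621448
Unnormalised posteriors:
  π_1·p_1 = 0.39 × 2.80576e-07 = 1.09425e-07
  π_2·p_2 = 0.22 × 0.618496 = 0.136069
  π_3·p_3 = 0.39 × 0.621448 = 0.242365
Sum: 1.09425e-07 + 0.136069 + 0.242365 = 0.378434
So the posterior for Type 2 is 0.136069 / 0.378434 ≈ 0.360.

0.360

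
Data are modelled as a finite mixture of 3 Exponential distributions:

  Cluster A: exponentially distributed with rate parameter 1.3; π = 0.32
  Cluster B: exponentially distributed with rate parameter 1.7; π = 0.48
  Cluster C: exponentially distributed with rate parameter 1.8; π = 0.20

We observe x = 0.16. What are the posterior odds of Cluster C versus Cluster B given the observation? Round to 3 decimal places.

Since P(k|x) ∝ π_k f_k(x), the posterior odds are π_i f_i(x) / (π_j f_j(x)).
Evaluate each component's likelihood at the observed value:
  p_A = 1.3·e^(−1.3·0.16) = 1.3·e^(−0.2080) = 1.05587
  p_B = 1.7·e^(−1.7·0.16) = 1.7·e^(−0.2720) = 1.29515
  p_C = 1.8·e^(−1.8·0.16) = 1.8·e^(−0.2880) = 1.34957
Odds = (0.20/0.48) × (1.34957/1.29515) = 0.416667 × 1.04202 ≈ 0.434

0.434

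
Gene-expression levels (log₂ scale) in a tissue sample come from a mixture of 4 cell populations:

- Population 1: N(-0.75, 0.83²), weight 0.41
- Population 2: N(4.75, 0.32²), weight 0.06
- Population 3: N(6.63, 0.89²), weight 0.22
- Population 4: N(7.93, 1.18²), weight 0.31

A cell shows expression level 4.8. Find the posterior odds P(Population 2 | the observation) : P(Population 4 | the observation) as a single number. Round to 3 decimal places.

The posterior odds equal the prior odds times the likelihood ratio: (π_i/π_j)·(f_i(x)/f_j(x)).
Evaluate each component's likelihood at the observed value:
  L_1 = 9.38896e-11
  L_2 = 1.23157
  L_3 = 0.0541313
  L_4 = 0.0100273
Odds = (0.06/0.31) × (1.23157/0.0100273) = 0.193548 × 122.822 ≈ 23.772

23.772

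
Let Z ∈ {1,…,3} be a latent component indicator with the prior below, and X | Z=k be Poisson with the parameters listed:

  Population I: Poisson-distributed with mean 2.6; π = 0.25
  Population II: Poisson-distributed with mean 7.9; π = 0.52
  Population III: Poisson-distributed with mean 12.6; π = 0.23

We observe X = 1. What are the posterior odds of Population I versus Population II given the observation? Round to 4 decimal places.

31.6989

Only the two components matter; the odds are (π_i f_i(x)) / (π_j f_j(x)).
Poisson probabilities:
  f_I = 0.193111
  f_II = 0.00292887
  f_III = 4.24874e-05
Odds = (0.25/0.52) × (0.193111/0.00292887) = 0.480769 × 65.9336 ≈ 31.6989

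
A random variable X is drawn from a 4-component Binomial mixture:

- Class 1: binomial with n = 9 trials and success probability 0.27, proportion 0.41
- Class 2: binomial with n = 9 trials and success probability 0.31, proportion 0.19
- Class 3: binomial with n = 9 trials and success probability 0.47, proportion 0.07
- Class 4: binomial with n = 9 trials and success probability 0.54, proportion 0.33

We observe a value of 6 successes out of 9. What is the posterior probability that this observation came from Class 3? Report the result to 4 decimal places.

By Bayes' theorem, P(k | x) = P(Z=k) f_k(x) / Σ_j P(Z=j) f_j(x).
Component likelihoods at x = 6 successes out of 9:
  f_1 = C(9,6)·0.27^6·0.73^3 = 84·0.00038742·0.389017 = 0.0126599
  f_2 = C(9,6)·0.31^6·0.69^3 = 84·0.000887504·0.328509 = 0.0244904
  f_3 = C(9,6)·0.47^6·0.53^3 = 84·0.0107792·0.148877 = 0.134801
  f_4 = C(9,6)·0.54^6·0.46^3 = 84·0.0247949·0.097336 = 0.202729
Weight by the priors:
  P(Z=1)·f_1 = 0.41 × 0.0126599 = 0.00519056
  P(Z=2)·f_2 = 0.19 × 0.0244904 = 0.00465319
  P(Z=3)·f_3 = 0.07 × 0.134801 = 0.00943609
  P(Z=4)·f_4 = 0.33 × 0.202729 = 0.0669005
Denominator: 0.00519056 + 0.00465319 + 0.00943609 + 0.0669005 = 0.0861803
So the posterior for Class 3 is 0.00943609 / 0.0861803 ≈ 0.1095.

0.1095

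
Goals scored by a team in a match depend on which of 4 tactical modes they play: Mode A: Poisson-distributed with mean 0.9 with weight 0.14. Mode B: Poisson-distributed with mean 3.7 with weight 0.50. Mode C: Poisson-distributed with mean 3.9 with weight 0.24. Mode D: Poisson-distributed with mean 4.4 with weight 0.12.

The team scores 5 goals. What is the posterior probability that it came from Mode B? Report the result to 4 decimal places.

P(component k | x) = π_k·f_k(x) / marginal(x), where marginal(x) = Σ_j π_j·f_j(x).
Component likelihoods at x = 5 goals:
  L_A = 0.00200063
  L_B = 0.142869
  L_C = 0.152193
  L_D = 0.168728
Weight by the priors:
  π_A·L_A = 0.14 × 0.00200063 = 0.000280088
  π_B·L_B = 0.50 × 0.142869 = 0.0714345
  π_C·L_C = 0.24 × 0.152193 = 0.0365262
  π_D·L_D = 0.12 × 0.168728 = 0.0202473
Normaliser: 0.000280088 + 0.0714345 + 0.0365262 + 0.0202473 = 0.128488
So the posterior for Mode B is 0.0714345 / 0.128488 ≈ 0.5560.

0.5560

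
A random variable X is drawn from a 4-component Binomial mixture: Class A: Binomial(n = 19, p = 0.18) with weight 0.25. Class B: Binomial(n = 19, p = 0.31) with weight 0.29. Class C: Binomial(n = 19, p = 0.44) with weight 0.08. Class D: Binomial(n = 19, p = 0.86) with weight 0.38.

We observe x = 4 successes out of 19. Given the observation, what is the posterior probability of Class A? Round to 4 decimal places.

0.5544

Posterior ∝ prior × likelihood, so P(k | x) ∝ w_k f_k(x); normalise over all components.
Binomial probabilities:
  f_A = C(19,4)·0.18^4·0.82^15 = 3876·0.00104976·0.0509575 = 0.207339
  f_B = C(19,4)·0.31^4·0.69^15 = 3876·0.00923521·0.00382592 = 0.136952
  f_C = C(19,4)·0.44^4·0.56^15 = 3876·0.037481·0.00016704 = 0.0242669
  f_D = C(19,4)·0.86^4·0.14^15 = 3876·0.547008·1.55568e-13 = 3.29836e-10
Multiply by the mixture weights:
  w_A·f_A = 0.25 × 0.207339 = 0.0518348
  w_B·f_B = 0.29 × 0.136952 = 0.0397159
  w_C·f_C = 0.08 × 0.0242669 = 0.00194135
  w_D·f_D = 0.38 × 3.29836e-10 = 1.25338e-10
Evidence: 0.0518348 + 0.0397159 + 0.00194135 + 1.25338e-10 = 0.0934921
P(Class A | x) = 0.0518348 / 0.0934921 ≈ 0.5544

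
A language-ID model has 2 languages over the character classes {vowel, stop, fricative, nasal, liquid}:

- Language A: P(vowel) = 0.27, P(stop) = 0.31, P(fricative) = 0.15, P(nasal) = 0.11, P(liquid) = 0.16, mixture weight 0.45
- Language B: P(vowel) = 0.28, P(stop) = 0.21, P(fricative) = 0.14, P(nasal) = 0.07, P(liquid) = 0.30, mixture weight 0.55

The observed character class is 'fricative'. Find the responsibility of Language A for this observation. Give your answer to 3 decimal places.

0.467

P(component k | x) = w_k·f_k(x) / marginal(x), where marginal(x) = Σ_j w_j·f_j(x).
Evaluate each component's likelihood at the observed value:
  p_A = 0.15
  p_B = 0.14
Multiply by the mixture weights:
  w_A·p_A = 0.45 × 0.15 = 0.0675
  w_B·p_B = 0.55 × 0.14 = 0.077
Evidence: 0.0675 + 0.077 = 0.1445
Responsibility of Language A: 0.0675 / 0.1445 ≈ 0.467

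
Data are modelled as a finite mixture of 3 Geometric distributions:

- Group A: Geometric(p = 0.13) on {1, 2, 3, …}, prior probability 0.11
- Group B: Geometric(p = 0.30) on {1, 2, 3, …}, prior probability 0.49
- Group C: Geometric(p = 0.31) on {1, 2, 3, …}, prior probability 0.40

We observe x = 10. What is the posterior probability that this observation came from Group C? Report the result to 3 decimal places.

0.305

Posterior ∝ prior × likelihood, so P(k | x) ∝ P(Z=k) f_k(x); normalise over all components.
Geometric probabilities:
  f_A = 0.0371207
  f_B = 0.0121061
  f_C = 0.0109901
Weight by the priors:
  P(Z=A)·f_A = 0.11 × 0.0371207 = 0.00408328
  P(Z=B)·f_B = 0.49 × 0.0121061 = 0.00593198
  P(Z=C)·f_C = 0.40 × 0.0109901 = 0.00439606
Sum: 0.00408328 + 0.00593198 + 0.00439606 = 0.0144113
Responsibility of Group C: 0.00439606 / 0.0144113 ≈ 0.305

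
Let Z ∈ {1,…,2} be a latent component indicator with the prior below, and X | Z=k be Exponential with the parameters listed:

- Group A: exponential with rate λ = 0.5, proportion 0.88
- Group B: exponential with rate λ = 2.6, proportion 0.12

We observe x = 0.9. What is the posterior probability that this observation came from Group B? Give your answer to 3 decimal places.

0.097

Apply Bayes' rule: the posterior for each component is proportional to its prior times its likelihood at x.
Component likelihoods at x = 0.9:
  f_A = 0.5·e^(−0.5·0.9) = 0.5·e^(−0.4500) = 0.318814
  f_B = 2.6·e^(−2.6·0.9) = 2.6·e^(−2.3400) = 0.250452
Prior × likelihood for each component:
  P(Z=A)·f_A = 0.88 × 0.318814 = 0.280556
  P(Z=B)·f_B = 0.12 × 0.250452 = 0.0300542
Evidence: 0.280556 + 0.0300542 = 0.310611
P(Group B | x) = 0.0300542 / 0.310611 ≈ 0.097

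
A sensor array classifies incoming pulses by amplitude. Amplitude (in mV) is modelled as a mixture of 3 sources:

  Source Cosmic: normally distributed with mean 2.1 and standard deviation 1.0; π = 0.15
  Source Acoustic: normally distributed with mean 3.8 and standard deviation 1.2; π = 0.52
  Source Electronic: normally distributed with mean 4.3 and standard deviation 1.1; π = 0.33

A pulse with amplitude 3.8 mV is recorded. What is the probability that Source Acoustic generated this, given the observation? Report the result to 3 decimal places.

0.586

The responsibility of component k is P(Z=k) f_k(x) divided by Σ_j P(Z=j) f_j(x).
Evaluate each component's likelihood at the observed value:
  p_Cosmic = (1/(1.0·√(2π)))·exp(−(3.8−2.1)²/(2·1.0²)) = 0.398942·exp(-1.44500) = 0.0940491
  p_Acoustic = (1/(1.2·√(2π)))·exp(−(3.8−3.8)²/(2·1.2²)) = 0.332452·exp(-0.00000) = 0.332452
  p_Electronic = (1/(1.1·√(2π)))·exp(−(3.8−4.3)²/(2·1.1²)) = 0.362675·exp(-0.10331) = 0.327079
Prior × likelihood for each component:
  P(Z=Cosmic)·p_Cosmic = 0.15 × 0.0940491 = 0.0141074
  P(Z=Acoustic)·p_Acoustic = 0.52 × 0.332452 = 0.172875
  P(Z=Electronic)·p_Electronic = 0.33 × 0.327079 = 0.107936
Denominator: 0.0141074 + 0.172875 + 0.107936 = 0.294918
P(Source Acoustic | x) = 0.172875 / 0.294918 ≈ 0.586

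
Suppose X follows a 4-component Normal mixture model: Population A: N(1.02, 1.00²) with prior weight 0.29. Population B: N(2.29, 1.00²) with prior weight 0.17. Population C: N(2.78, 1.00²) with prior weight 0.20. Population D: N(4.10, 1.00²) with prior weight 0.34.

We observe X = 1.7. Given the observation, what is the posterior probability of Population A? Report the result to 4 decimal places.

P(component k | x) = π_k·f_k(x) / marginal(x), where marginal(x) = Σ_j π_j·f_j(x).
Component likelihoods at x = 1.7:
  L_A = 0.316593
  L_B = 0.335213
  L_C = 0.222653
  L_D = 0.0223945
Prior × likelihood for each component:
  π_A·L_A = 0.29 × 0.316593 = 0.0918119
  π_B·L_B = 0.17 × 0.335213 = 0.0569862
  π_C·L_C = 0.20 × 0.222653 = 0.0445307
  π_D·L_D = 0.34 × 0.0223945 = 0.00761414
Denominator: 0.0918119 + 0.0569862 + 0.0445307 + 0.00761414 = 0.200943
Responsibility of Population A: 0.0918119 / 0.200943 ≈ 0.4569

0.4569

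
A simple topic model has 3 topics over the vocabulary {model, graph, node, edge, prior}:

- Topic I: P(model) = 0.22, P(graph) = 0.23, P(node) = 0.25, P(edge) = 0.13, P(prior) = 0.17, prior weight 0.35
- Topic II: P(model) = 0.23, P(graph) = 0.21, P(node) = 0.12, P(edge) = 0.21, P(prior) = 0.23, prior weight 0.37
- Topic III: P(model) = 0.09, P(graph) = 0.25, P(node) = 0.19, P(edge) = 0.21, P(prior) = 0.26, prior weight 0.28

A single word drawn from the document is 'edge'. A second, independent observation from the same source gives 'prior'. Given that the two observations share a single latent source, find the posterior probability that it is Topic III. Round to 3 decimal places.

Posterior ∝ prior × likelihood, so P(k | x) ∝ π_k f_k(x); normalise over all components.
Since both observations come from the same component, the likelihood for component k is f_k(x₁)·f_k(x₂).
  p_I = [0.13] × [0.17] = 0.0221
  p_II = [0.21] × [0.23] = 0.0483
  p_III = [0.21] × [0.26] = 0.0546
Unnormalised posteriors:
  π_I·p_I = 0.35 × 0.0221 = 0.007735
  π_II·p_II = 0.37 × 0.0483 = 0.017871
  π_III·p_III = 0.28 × 0.0546 = 0.015288
Marginal: 0.007735 + 0.017871 + 0.015288 = 0.040894
So the posterior for Topic III is 0.015288 / 0.040894 ≈ 0.374.

0.374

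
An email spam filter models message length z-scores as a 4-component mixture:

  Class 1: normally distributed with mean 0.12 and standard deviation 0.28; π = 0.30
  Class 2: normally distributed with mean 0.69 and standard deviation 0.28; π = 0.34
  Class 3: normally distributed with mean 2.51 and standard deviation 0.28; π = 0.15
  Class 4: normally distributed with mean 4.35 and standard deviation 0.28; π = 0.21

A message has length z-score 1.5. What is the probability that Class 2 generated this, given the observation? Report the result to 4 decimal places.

0.9582

P(component k | x) = P(Z=k)·f_k(x) / marginal(x), where marginal(x) = Σ_j P(Z=j)·f_j(x).
Normal densities:
  p_1 = (1/(0.28·√(2π)))·exp(−(1.5−0.12)²/(2·0.28²)) = 1.424794·exp(-12.14541) = 7.56952e-06
  p_2 = (1/(0.28·√(2π)))·exp(−(1.5−0.69)²/(2·0.28²)) = 1.424794·exp(-4.18431) = 0.0217034
  p_3 = (1/(0.28·√(2π)))·exp(−(1.5−2.51)²/(2·0.28²)) = 1.424794·exp(-6.50574) = 0.00212983
  p_4 = (1/(0.28·√(2π)))·exp(−(1.5−4.35)²/(2·0.28²)) = 1.424794·exp(-51.80166) = 4.535e-23
Weight by the priors:
  P(Z=1)·p_1 = 0.30 × 7.56952e-06 = 2.27086e-06
  P(Z=2)·p_2 = 0.34 × 0.0217034 = 0.00737917
  P(Z=3)·p_3 = 0.15 × 0.00212983 = 0.000319475
  P(Z=4)·p_4 = 0.21 × 4.535e-23 = 9.52351e-24
Normaliser: 2.27086e-06 + 0.00737917 + 0.000319475 + 9.52351e-24 = 0.00770092
P(Class 2 | 1.5) ≈ 0.9582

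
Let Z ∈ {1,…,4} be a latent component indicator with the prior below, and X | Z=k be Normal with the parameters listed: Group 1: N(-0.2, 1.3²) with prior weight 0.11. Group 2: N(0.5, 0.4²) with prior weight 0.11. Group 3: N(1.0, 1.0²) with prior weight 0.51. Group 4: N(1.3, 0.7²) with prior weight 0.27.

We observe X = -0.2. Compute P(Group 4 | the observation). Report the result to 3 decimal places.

0.090

P(component k | x) = w_k·f_k(x) / marginal(x), where marginal(x) = Σ_j w_j·f_j(x).
Component likelihoods at x = -0.2:
  f_1 = 0.306879
  f_2 = 0.215693
  f_3 = 0.194186
  f_4 = 0.057373
Weight by the priors:
  w_1·f_1 = 0.11 × 0.306879 = 0.0337567
  w_2·f_2 = 0.11 × 0.215693 = 0.0237263
  w_3·f_3 = 0.51 × 0.194186 = 0.0990349
  w_4·f_4 = 0.27 × 0.057373 = 0.0154907
Normaliser: 0.0337567 + 0.0237263 + 0.0990349 + 0.0154907 = 0.172009
So the posterior for Group 4 is 0.0154907 / 0.172009 ≈ 0.090.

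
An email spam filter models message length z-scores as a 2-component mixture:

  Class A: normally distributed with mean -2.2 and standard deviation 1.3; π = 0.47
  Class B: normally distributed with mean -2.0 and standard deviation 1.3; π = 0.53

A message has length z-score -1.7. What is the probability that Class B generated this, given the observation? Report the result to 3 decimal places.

Apply Bayes' rule: the posterior for each component is proportional to its prior times its likelihood at x.
Evaluate each component's likelihood at the observed value:
  p_A = (1/(1.3·√(2π)))·exp(−(-1.7−-2.2)²/(2·1.3²)) = 0.306879·exp(-0.07396) = 0.285
  p_B = (1/(1.3·√(2π)))·exp(−(-1.7−-2.0)²/(2·1.3²)) = 0.306879·exp(-0.02663) = 0.298815
Multiply by the mixture weights:
  π_A·p_A = 0.47 × 0.285 = 0.13395
  π_B·p_B = 0.53 × 0.298815 = 0.158372
Sum: 0.13395 + 0.158372 = 0.292322
Responsibility of Class B: 0.158372 / 0.292322 ≈ 0.542

0.542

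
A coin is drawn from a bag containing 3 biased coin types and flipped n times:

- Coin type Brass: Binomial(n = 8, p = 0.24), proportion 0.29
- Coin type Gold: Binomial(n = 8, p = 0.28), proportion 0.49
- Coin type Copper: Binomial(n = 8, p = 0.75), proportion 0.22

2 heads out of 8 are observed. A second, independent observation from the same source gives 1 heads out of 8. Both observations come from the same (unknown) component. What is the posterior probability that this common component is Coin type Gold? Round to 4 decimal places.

0.5705

Posterior ∝ prior × likelihood, so P(k | x) ∝ P(Z=k) f_k(x); normalise over all components.
Since both observations come from the same component, the likelihood for component k is f_k(x₁)·f_k(x₂).
  p_Brass = [C(8,2)·0.24^2·0.76^6 = 28·0.0576·0.1927 = 0.310786] × [0.281188] = 0.0873893
  p_Gold = [C(8,2)·0.28^2·0.72^6 = 28·0.0784·0.139314 = 0.305822] × [0.224686] = 0.0687139
  p_Copper = [C(8,2)·0.75^2·0.25^6 = 28·0.5625·0.000244141 = 0.00384521] × [0.000366211] = 1.40816e-06
Unnormalised posteriors:
  P(Z=Brass)·p_Brass = 0.29 × 0.0873893 = 0.0253429
  P(Z=Gold)·p_Gold = 0.49 × 0.0687139 = 0.0336698
  P(Z=Copper)·p_Copper = 0.22 × 1.40816e-06 = 3.09795e-07
Denominator: 0.0253429 + 0.0336698 + 3.09795e-07 = 0.059013
So the posterior for Coin type Gold is 0.0336698 / 0.059013 ≈ 0.5705.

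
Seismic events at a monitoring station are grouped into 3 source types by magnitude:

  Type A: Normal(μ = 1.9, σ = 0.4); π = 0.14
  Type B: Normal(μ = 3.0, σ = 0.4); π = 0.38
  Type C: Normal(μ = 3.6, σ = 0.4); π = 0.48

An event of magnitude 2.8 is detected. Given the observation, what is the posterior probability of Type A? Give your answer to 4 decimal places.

The responsibility of component k is w_k f_k(x) divided by Σ_j w_j f_j(x).
Normal densities:
  f_A = (1/(0.4·√(2π)))·exp(−(2.8−1.9)²/(2·0.4²)) = 0.997356·exp(-2.53125) = 0.0793491
  f_B = (1/(0.4·√(2π)))·exp(−(2.8−3.0)²/(2·0.4²)) = 0.997356·exp(-0.12500) = 0.880163
  f_C = (1/(0.4·√(2π)))·exp(−(2.8−3.6)²/(2·0.4²)) = 0.997356·exp(-2.00000) = 0.134977
Prior × likelihood for each component:
  w_A·f_A = 0.14 × 0.0793491 = 0.0111089
  w_B·f_B = 0.38 × 0.880163 = 0.334462
  w_C·f_C = 0.48 × 0.134977 = 0.0647892
Marginal: 0.0111089 + 0.334462 + 0.0647892 = 0.41036
P(Type A | data) = 0.0111089 / 0.41036 ≈ 0.0271

0.0271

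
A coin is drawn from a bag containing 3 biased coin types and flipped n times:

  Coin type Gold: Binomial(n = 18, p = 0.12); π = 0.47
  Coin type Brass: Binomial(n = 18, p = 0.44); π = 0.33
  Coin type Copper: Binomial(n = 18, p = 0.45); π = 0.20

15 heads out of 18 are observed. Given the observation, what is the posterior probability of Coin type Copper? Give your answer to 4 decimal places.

P(component k | x) = P(Z=k)·f_k(x) / marginal(x), where marginal(x) = Σ_j P(Z=j)·f_j(x).
Binomial probabilities:
  p_Gold = 8.56755e-12
  p_Brass = 0.000642753
  p_Copper = 0.000853033
Unnormalised posteriors:
  P(Z=Gold)·p_Gold = 0.47 × 8.56755e-12 = 4.02675e-12
  P(Z=Brass)·p_Brass = 0.33 × 0.000642753 = 0.000212109
  P(Z=Copper)·p_Copper = 0.20 × 0.000853033 = 0.000170607
Normaliser: 4.02675e-12 + 0.000212109 + 0.000170607 = 0.000382715
So the posterior for Coin type Copper is 0.000170607 / 0.000382715 ≈ 0.4458.

0.4458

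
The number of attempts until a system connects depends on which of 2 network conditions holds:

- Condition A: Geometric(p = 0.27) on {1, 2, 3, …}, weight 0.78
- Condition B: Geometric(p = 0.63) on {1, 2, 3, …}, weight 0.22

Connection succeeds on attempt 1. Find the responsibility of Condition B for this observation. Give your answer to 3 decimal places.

The responsibility of component k is π_k f_k(x) divided by Σ_j π_j f_j(x).
Geometric probabilities:
  L_A = 0.27·(1−0.27)^0 = 0.27·1 = 0.27
  L_B = 0.63·(1−0.63)^0 = 0.63·1 = 0.63
Multiply by the mixture weights:
  π_A·L_A = 0.78 × 0.27 = 0.2106
  π_B·L_B = 0.22 × 0.63 = 0.1386
Sum: 0.2106 + 0.1386 = 0.3492
P(Condition B | 1) ≈ 0.397

0.397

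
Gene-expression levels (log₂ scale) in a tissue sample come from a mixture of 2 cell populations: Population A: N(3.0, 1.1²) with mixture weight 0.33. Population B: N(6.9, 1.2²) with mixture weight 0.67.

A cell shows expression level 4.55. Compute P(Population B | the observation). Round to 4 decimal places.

Apply Bayes' rule: the posterior for each component is proportional to its prior times its likelihood at x.
Component likelihoods at x = 4.55:
  p_A = (1/(1.1·√(2π)))·exp(−(4.55−3.0)²/(2·1.1²)) = 0.362675·exp(-0.99277) = 0.134389
  p_B = (1/(1.2·√(2π)))·exp(−(4.55−6.9)²/(2·1.2²)) = 0.332452·exp(-1.91753) = 0.0488601
Prior × likelihood for each component:
  w_A·p_A = 0.33 × 0.134389 = 0.0443483
  w_B·p_B = 0.67 × 0.0488601 = 0.0327362
Marginal: 0.0443483 + 0.0327362 = 0.0770846
P(Population B | x) = 0.0327362 / 0.0770846 ≈ 0.4247

0.4247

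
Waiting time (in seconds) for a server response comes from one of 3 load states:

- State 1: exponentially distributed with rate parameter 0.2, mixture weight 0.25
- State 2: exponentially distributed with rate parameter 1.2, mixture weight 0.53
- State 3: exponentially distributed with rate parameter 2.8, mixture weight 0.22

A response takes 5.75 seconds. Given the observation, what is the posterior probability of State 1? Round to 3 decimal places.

0.961

Posterior ∝ prior × likelihood, so P(k | x) ∝ P(Z=k) f_k(x); normalise over all components.
Component likelihoods at x = 5.75 seconds:
  p_1 = 0.2·e^(−0.2·5.75) = 0.2·e^(−1.1500) = 0.0633274
  p_2 = 1.2·e^(−1.2·5.75) = 1.2·e^(−6.9000) = 0.00120934
  p_3 = 2.8·e^(−2.8·5.75) = 2.8·e^(−16.1000) = 2.85113e-07
Prior × likelihood for each component:
  P(Z=1)·p_1 = 0.25 × 0.0633274 = 0.0158318
  P(Z=2)·p_2 = 0.53 × 0.00120934 = 0.000640952
  P(Z=3)·p_3 = 0.22 × 2.85113e-07 = 6.27248e-08
Sum: 0.0158318 + 0.000640952 + 6.27248e-08 = 0.0164729
P(State 1 | data) = 0.0158318 / 0.0164729 ≈ 0.961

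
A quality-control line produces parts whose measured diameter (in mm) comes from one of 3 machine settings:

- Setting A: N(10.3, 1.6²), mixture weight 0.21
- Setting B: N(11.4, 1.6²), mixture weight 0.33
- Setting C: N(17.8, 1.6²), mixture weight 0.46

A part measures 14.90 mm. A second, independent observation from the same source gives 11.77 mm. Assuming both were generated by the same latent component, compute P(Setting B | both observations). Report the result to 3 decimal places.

Apply Bayes' rule: the posterior for each component is proportional to its prior times its likelihood at x.
Since both observations come from the same component, the likelihood for component k is f_k(x₁)·f_k(x₂).
  p_A = [0.00399883] × [0.163492] = 0.000653775
  p_B = [0.022788] × [0.24276] = 0.00553203
  p_C = [0.0482422] × [0.000205373] = 9.90768e-06
Prior × likelihood for each component:
  π_A·p_A = 0.21 × 0.000653775 = 0.000137293
  π_B·p_B = 0.33 × 0.00553203 = 0.00182557
  π_C·p_C = 0.46 × 9.90768e-06 = 4.55753e-06
Denominator: 0.000137293 + 0.00182557 + 4.55753e-06 = 0.00196742
P(Setting B | data) ≈ 0.928

0.928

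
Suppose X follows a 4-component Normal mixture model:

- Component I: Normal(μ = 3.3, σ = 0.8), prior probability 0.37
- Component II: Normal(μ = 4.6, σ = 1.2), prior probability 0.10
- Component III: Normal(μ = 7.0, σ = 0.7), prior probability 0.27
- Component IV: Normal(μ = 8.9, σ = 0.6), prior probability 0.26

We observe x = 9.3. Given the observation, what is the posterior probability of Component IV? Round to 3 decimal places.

By Bayes' theorem, P(k | x) = π_k f_k(x) / Σ_j π_j f_j(x).
Component likelihoods at x = 9.3:
  p_I = 3.0429e-13
  p_II = 0.000155106
  p_III = 0.00257934
  p_IV = 0.532413
Unnormalised posteriors:
  π_I·p_I = 0.37 × 3.0429e-13 = 1.12587e-13
  π_II·p_II = 0.10 × 0.000155106 = 1.55106e-05
  π_III·p_III = 0.27 × 0.00257934 = 0.000696421
  π_IV·p_IV = 0.26 × 0.532413 = 0.138427
Normaliser: 1.12587e-13 + 1.55106e-05 + 0.000696421 + 0.138427 = 0.139139
Responsibility of Component IV: 0.138427 / 0.139139 ≈ 0.995

0.995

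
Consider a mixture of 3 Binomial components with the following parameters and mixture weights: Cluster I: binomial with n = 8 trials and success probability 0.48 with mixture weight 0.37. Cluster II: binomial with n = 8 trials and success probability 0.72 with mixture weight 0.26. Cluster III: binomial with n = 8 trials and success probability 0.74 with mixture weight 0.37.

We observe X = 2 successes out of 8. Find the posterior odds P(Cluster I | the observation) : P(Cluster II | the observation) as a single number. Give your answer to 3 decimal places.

Posterior odds = (π_i f_i(x)) / (π_j f_j(x)); the normalising sum cancels.
Component likelihoods at x = 2 successes out of 8:
  f_I = 0.127544
  f_II = 0.00699473
  f_III = 0.00473654
Posterior odds = (π_I·f_I) / (π_II·f_II) = (0.37·0.127544) / (0.26·0.00699473) = 0.0471913 / 0.00181863 ≈ 25.949

25.949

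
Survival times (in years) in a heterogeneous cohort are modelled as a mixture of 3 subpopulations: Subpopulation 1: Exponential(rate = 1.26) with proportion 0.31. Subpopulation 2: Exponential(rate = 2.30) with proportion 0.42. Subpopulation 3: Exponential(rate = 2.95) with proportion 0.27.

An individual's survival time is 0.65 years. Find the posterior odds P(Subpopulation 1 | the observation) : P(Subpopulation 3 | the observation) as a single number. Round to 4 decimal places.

Since P(k|x) ∝ P(Z=k) f_k(x), the posterior odds are P(Z=i) f_i(x) / (P(Z=j) f_j(x)).
Component likelihoods at x = 0.65 years:
  L_1 = 1.26·e^(−1.26·0.65) = 1.26·e^(−0.8190) = 0.555499
  L_2 = 2.30·e^(−2.30·0.65) = 2.30·e^(−1.4950) = 0.515772
  L_3 = 2.95·e^(−2.95·0.65) = 2.95·e^(−1.9175) = 0.433573
Odds = (0.31/0.27) × (0.555499/0.433573) = 1.14815 × 1.28121 ≈ 1.4710

1.4710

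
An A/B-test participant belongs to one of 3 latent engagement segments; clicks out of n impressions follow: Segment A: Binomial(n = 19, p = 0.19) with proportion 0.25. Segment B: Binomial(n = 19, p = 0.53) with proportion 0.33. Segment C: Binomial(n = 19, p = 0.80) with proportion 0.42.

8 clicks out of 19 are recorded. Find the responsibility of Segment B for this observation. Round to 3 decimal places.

0.922

The responsibility of component k is w_k f_k(x) divided by Σ_j w_j f_j(x).
Binomial probabilities:
  f_A = C(19,8)·0.19^8·0.81^11 = 75582·1.69836e-06·0.0984771 = 0.012641
  f_B = C(19,8)·0.53^8·0.47^11 = 75582·0.00622597·0.000247216 = 0.116333
  f_C = C(19,8)·0.80^8·0.20^11 = 75582·0.167772·2.048e-08 = 0.000259698
Prior × likelihood for each component:
  w_A·f_A = 0.25 × 0.012641 = 0.00316026
  w_B·f_B = 0.33 × 0.116333 = 0.0383898
  w_C·f_C = 0.42 × 0.000259698 = 0.000109073
Normaliser: 0.00316026 + 0.0383898 + 0.000109073 = 0.0416591
Responsibility of Segment B: 0.0383898 / 0.0416591 ≈ 0.922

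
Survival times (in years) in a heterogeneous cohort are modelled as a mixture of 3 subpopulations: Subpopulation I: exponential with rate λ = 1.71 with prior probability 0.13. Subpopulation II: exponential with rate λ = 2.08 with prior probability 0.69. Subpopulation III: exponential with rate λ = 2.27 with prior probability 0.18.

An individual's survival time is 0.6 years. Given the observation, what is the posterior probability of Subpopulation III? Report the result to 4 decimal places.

By Bayes' theorem, P(k | x) = π_k f_k(x) / Σ_j π_j f_j(x).
Evaluate each component's likelihood at the observed value:
  p_I = 1.71·e^(−1.71·0.6) = 1.71·e^(−1.0260) = 0.612929
  p_II = 2.08·e^(−2.08·0.6) = 2.08·e^(−1.2480) = 0.597123
  p_III = 2.27·e^(−2.27·0.6) = 2.27·e^(−1.3620) = 0.581456
Multiply by the mixture weights:
  π_I·p_I = 0.13 × 0.612929 = 0.0796807
  π_II·p_II = 0.69 × 0.597123 = 0.412015
  π_III·p_III = 0.18 × 0.581456 = 0.104662
Sum: 0.0796807 + 0.412015 + 0.104662 = 0.596358
Responsibility of Subpopulation III: 0.104662 / 0.596358 ≈ 0.1755

0.1755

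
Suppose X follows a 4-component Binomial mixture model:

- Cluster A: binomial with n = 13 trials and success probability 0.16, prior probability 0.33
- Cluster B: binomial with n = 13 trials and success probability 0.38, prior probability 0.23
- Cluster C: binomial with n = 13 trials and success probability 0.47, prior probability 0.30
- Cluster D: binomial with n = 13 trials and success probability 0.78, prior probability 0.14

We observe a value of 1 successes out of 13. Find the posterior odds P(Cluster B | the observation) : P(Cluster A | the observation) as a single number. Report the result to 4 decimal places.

0.0433

The posterior odds equal the prior odds times the likelihood ratio: (π_i/π_j)·(f_i(x)/f_j(x)).
Evaluate each component's likelihood at the observed value:
  f_A = C(13,1)·0.16^1·0.84^12 = 13·0.16·0.12341 = 0.256693
  f_B = C(13,1)·0.38^1·0.62^12 = 13·0.38·0.00322627 = 0.0159378
  f_C = C(13,1)·0.47^1·0.53^12 = 13·0.47·0.000491259 = 0.00300159
  f_D = C(13,1)·0.78^1·0.22^12 = 13·0.78·1.2855e-08 = 1.3035e-07
0.00366568 / 0.0847088 ≈ 0.0433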